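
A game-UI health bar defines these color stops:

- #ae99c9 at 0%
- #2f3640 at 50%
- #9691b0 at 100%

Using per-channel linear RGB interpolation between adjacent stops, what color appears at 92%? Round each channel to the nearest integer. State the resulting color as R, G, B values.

(134, 130, 158)

92% lies between the 50% and 100% stops, so the local fraction is t = (92 − 50)/(100 − 50) = 42/50 ≈ 0.84.
#2f3640 → (47, 54, 64); #9691b0 → (150, 145, 176).
R = 47 + 0.84 × (150 − 47) = 133.52 → 134
G = 54 + 0.84 × (145 − 54) = 130.44 → 130
B = 64 + 0.84 × (176 − 64) = 158.08 → 158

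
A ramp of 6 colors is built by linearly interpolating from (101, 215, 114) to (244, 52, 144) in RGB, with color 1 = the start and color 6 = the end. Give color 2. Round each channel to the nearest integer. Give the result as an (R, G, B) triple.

(130, 182, 120)

With 6 swatches and endpoints inclusive, swatch 2 sits at t = (2 − 1)/(6 − 1) = 1/5 ≈ 0.2.
R = 101 + 0.2 × (244 − 101) = 129.6 → 130
G = 215 + 0.2 × (52 − 215) = 182.4 → 182
B = 114 + 0.2 × (144 − 114) = 120 → 120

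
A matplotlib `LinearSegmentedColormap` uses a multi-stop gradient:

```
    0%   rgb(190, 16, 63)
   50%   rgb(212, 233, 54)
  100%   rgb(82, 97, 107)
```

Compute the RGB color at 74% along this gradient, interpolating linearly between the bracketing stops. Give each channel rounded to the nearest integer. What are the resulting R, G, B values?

(150, 168, 79)

74% lies between the 50% and 100% stops, so the local fraction is t = (74 − 50)/(100 − 50) = 24/50 ≈ 0.48.
R = 212 + 0.48 × (82 − 212) = 149.6 → 150
G = 233 + 0.48 × (97 − 233) = 167.72 → 168
B = 54 + 0.48 × (107 − 54) = 79.44 → 79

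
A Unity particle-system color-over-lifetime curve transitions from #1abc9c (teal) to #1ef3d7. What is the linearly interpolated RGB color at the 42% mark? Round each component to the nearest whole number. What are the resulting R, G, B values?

#1abc9c → (26, 188, 156); #1ef3d7 → (30, 243, 215).
42% corresponds to t = 0.42.
R = 26 + 0.42 × (30 − 26) = 26 + 0.42 × 4 = 27.68 → 28
G = 188 + 0.42 × (243 − 188) = 188 + 0.42 × 55 = 211.1 → 211
B = 156 + 0.42 × (215 − 156) = 156 + 0.42 × 59 = 180.78 → 181
So the blended color is (28, 211, 181), about #1cd3b5.

(28, 211, 181)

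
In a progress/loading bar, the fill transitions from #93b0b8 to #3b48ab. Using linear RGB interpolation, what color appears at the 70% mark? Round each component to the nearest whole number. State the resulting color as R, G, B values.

#93b0b8 → (147, 176, 184); #3b48ab → (59, 72, 171).
70% corresponds to t = 0.7.
R = 147 + 0.7 × (59 − 147) = 147 + 0.7 × -88 = 85.4 → 85
G = 176 + 0.7 × (72 − 176) = 176 + 0.7 × -104 = 103.2 → 103
B = 184 + 0.7 × (171 − 184) = 184 + 0.7 × -13 = 174.9 → 175
So the blended color is (85, 103, 175), about #5567af.

(85, 103, 175)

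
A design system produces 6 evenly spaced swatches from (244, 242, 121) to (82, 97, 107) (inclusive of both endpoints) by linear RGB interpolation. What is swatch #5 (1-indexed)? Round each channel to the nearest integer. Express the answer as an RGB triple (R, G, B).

With 6 swatches and endpoints inclusive, swatch 5 sits at t = (5 − 1)/(6 − 1) = 4/5 ≈ 0.8.
R = 244 + 0.8 × (82 − 244) = 114.4 → 114
G = 242 + 0.8 × (97 − 242) = 126 → 126
B = 121 + 0.8 × (107 − 121) = 109.8 → 110

(114, 126, 110)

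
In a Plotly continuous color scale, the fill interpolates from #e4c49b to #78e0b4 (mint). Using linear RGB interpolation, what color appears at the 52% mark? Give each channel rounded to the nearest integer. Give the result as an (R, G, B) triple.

(172, 211, 168)

#e4c49b → (228, 196, 155); #78e0b4 → (120, 224, 180).
52% corresponds to t = 0.52.
R = 228 + 0.52 × (120 − 228) = 228 + 0.52 × -108 = 171.84 → 172
G = 196 + 0.52 × (224 − 196) = 196 + 0.52 × 28 = 210.56 → 211
B = 155 + 0.52 × (180 − 155) = 155 + 0.52 × 25 = 168 → 168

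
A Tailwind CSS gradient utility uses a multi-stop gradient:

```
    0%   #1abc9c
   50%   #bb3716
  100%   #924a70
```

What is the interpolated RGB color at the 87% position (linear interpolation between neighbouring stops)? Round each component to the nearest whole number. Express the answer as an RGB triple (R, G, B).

(157, 69, 89)

87% lies between the 50% and 100% stops, so the local fraction is t = (87 − 50)/(100 − 50) = 37/50 ≈ 0.74.
#bb3716 → (187, 55, 22); #924a70 → (146, 74, 112).
R = 187 + 0.74 × (146 − 187) = 156.66 → 157
G = 55 + 0.74 × (74 − 55) = 69.06 → 69
B = 22 + 0.74 × (112 − 22) = 88.6 → 89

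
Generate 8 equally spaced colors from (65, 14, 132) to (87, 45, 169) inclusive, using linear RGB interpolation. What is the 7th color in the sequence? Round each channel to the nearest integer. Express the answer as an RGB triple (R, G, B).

With 8 swatches and endpoints inclusive, swatch 7 sits at t = (7 − 1)/(8 − 1) = 6/7 ≈ 0.8571.
R = 65 + 0.8571 × (87 − 65) = 83.856 → 84
G = 14 + 0.8571 × (45 − 14) = 40.57 → 41
B = 132 + 0.8571 × (169 − 132) = 163.713 → 164

(84, 41, 164)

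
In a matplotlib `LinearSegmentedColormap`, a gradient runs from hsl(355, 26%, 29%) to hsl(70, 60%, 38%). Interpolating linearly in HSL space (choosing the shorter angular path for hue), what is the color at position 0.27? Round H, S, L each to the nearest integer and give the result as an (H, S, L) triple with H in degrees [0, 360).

Hue: 70 − 355 = -285°, but |-285| > 180 so the shorter arc goes the other way: Δh = -285 + 360 = 75°.
H = 355 + 0.27 × (75) = 375.25 → 375 → 375 mod 360 = 15°
S = 26 + 0.27 × (60 − 26) = 35.18 → 35%
L = 29 + 0.27 × (38 − 29) = 31.43 → 31%

(15, 35, 31)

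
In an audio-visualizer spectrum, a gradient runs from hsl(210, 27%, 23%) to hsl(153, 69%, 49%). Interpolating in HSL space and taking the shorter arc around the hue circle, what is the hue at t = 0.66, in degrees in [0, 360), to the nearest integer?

172

Hue arc: Δh = 153 − 210 = -57° (|Δh| ≤ 180, already the shorter path).
H = 210 + 0.66 × (-57) = 172.38 → 172°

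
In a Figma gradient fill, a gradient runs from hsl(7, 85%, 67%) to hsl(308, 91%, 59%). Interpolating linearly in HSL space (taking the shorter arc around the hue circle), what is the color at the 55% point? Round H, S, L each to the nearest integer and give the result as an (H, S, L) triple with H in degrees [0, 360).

(335, 88, 63)

Hue: 308 − 7 = 301°, but |301| > 180 so the shorter arc goes the other way: Δh = 301 − 360 = -59°.
H = 7 + 0.55 × (-59) = -25.45 → -25 → -25 mod 360 = 335°
S = 85 + 0.55 × (91 − 85) = 88.3 → 88%
L = 67 + 0.55 × (59 − 67) = 62.6 → 63%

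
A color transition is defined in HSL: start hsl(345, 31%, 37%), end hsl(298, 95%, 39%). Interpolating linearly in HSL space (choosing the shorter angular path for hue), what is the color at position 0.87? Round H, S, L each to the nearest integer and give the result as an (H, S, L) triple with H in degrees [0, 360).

Hue arc: Δh = 298 − 345 = -47° (|Δh| ≤ 180, already the shorter path).
H = 345 + 0.87 × (-47) = 304.11 → 304°
S = 31 + 0.87 × (95 − 31) = 86.68 → 87%
L = 37 + 0.87 × (39 − 37) = 38.74 → 39%

(304, 87, 39)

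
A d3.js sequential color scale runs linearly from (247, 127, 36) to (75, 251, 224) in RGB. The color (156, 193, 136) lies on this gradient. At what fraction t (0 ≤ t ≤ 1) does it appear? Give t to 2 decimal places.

0.53

Invert the lerp on the B channel (largest span, 188): t = (136 − 36) / (224 − 36) = 100/188 = 0.53191.
Check on R: (156 − 247)/(75 − 247) = 0.5291 ✓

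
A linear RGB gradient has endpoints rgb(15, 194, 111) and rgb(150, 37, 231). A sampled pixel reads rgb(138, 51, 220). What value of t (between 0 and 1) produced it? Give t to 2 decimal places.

Invert the lerp on the G channel (largest span, 157): t = (51 − 194) / (37 − 194) = -143/-157 = 0.91083.
Check on R: (138 − 15)/(150 − 15) = 0.9111 ✓

0.91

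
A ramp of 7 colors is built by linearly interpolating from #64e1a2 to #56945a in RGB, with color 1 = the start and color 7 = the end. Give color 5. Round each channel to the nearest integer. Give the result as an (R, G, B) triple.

(91, 174, 114)

With 7 swatches and endpoints inclusive, swatch 5 sits at t = (5 − 1)/(7 − 1) = 4/6 ≈ 0.6667.
#64e1a2 → (100, 225, 162); #56945a → (86, 148, 90).
R = 100 + 0.6667 × (86 − 100) = 90.666 → 91
G = 225 + 0.6667 × (148 − 225) = 173.664 → 174
B = 162 + 0.6667 × (90 − 162) = 113.998 → 114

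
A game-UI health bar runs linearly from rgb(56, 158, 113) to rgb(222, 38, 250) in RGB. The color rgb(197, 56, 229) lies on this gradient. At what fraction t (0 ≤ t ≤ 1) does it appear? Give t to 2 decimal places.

Invert the lerp on the R channel (largest span, 166): t = (197 − 56) / (222 − 56) = 141/166 = 0.8494.
Check on G: (56 − 158)/(38 − 158) = 0.85 ✓

0.85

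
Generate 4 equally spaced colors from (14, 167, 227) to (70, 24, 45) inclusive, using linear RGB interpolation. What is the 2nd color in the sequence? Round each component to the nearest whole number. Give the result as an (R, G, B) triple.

(33, 119, 166)

With 4 swatches and endpoints inclusive, swatch 2 sits at t = (2 − 1)/(4 − 1) = 1/3 ≈ 0.3333.
R = 14 + 0.3333 × (70 − 14) = 32.665 → 33
G = 167 + 0.3333 × (24 − 167) = 119.338 → 119
B = 227 + 0.3333 × (45 − 227) = 166.339 → 166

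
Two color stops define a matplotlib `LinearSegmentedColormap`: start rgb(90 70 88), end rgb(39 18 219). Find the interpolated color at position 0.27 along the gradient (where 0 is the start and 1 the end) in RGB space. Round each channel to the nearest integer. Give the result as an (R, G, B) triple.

R = 90 + 0.27 × (39 − 90) = 90 + 0.27 × -51 = 76.23 → 76
G = 70 + 0.27 × (18 − 70) = 70 + 0.27 × -52 = 55.96 → 56
B = 88 + 0.27 × (219 − 88) = 88 + 0.27 × 131 = 123.37 → 123
So the blended color is (76, 56, 123), about #4c387b.

(76, 56, 123)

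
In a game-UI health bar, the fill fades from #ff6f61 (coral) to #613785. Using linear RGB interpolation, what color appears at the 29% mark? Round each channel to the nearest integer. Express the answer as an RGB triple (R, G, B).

(209, 95, 107)

#ff6f61 → (255, 111, 97); #613785 → (97, 55, 133).
29% corresponds to t = 0.29.
R = 255 + 0.29 × (97 − 255) = 255 + 0.29 × -158 = 209.18 → 209
G = 111 + 0.29 × (55 − 111) = 111 + 0.29 × -56 = 94.76 → 95
B = 97 + 0.29 × (133 − 97) = 97 + 0.29 × 36 = 107.44 → 107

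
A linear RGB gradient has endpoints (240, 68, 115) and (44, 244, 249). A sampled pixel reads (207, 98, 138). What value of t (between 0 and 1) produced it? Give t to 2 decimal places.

Invert the lerp on the R channel (largest span, 196): t = (207 − 240) / (44 − 240) = -33/-196 = 0.16837.
Check on G: (98 − 68)/(244 − 68) = 0.1705 ✓

0.17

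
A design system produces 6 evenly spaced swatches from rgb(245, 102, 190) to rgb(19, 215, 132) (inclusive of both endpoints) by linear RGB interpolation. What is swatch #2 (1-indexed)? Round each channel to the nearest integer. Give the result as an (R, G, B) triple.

(200, 125, 178)

With 6 swatches and endpoints inclusive, swatch 2 sits at t = (2 − 1)/(6 − 1) = 1/5 ≈ 0.2.
R = 245 + 0.2 × (19 − 245) = 199.8 → 200
G = 102 + 0.2 × (215 − 102) = 124.6 → 125
B = 190 + 0.2 × (132 − 190) = 178.4 → 178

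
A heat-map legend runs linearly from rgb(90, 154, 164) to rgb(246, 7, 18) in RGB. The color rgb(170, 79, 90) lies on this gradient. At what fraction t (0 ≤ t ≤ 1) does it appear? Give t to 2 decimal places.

0.51

Invert the lerp on the R channel (largest span, 156): t = (170 − 90) / (246 − 90) = 80/156 = 0.51282.
Check on G: (79 − 154)/(7 − 154) = 0.5102 ✓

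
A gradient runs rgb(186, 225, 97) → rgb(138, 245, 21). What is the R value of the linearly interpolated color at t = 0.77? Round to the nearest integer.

149

R = 186 + 0.77 × (138 − 186) = 149.04 → 149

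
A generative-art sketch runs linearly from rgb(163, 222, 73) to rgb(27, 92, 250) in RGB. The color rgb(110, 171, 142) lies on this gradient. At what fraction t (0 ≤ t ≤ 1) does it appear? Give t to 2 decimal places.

Invert the lerp on the B channel (largest span, 177): t = (142 − 73) / (250 − 73) = 69/177 = 0.38983.
Check on R: (110 − 163)/(27 − 163) = 0.3897 ✓

0.39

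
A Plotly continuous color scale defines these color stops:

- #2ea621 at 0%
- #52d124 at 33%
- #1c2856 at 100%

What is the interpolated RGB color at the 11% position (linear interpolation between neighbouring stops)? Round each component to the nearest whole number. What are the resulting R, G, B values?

11% lies between the 0% and 33% stops, so the local fraction is t = (11 − 0)/(33 − 0) = 11/33 ≈ 0.3333.
#2ea621 → (46, 166, 33); #52d124 → (82, 209, 36).
R = 46 + 0.3333 × (82 − 46) = 57.999 → 58
G = 166 + 0.3333 × (209 − 166) = 180.332 → 180
B = 33 + 0.3333 × (36 − 33) = 34 → 34

(58, 180, 34)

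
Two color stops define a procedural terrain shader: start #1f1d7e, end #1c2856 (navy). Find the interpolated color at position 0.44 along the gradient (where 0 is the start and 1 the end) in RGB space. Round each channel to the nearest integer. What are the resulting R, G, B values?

#1f1d7e → (31, 29, 126); #1c2856 → (28, 40, 86).
R = 31 + 0.44 × (28 − 31) = 31 + 0.44 × -3 = 29.68 → 30
G = 29 + 0.44 × (40 − 29) = 29 + 0.44 × 11 = 33.84 → 34
B = 126 + 0.44 × (86 − 126) = 126 + 0.44 × -40 = 108.4 → 108

(30, 34, 108)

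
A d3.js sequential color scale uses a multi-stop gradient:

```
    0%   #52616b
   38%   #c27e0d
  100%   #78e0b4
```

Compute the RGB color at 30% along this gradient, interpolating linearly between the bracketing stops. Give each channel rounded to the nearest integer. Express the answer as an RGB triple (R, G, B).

30% lies between the 0% and 38% stops, so the local fraction is t = (30 − 0)/(38 − 0) = 30/38 ≈ 0.7895.
#52616b → (82, 97, 107); #c27e0d → (194, 126, 13).
R = 82 + 0.7895 × (194 − 82) = 170.424 → 170
G = 97 + 0.7895 × (126 − 97) = 119.895 → 120
B = 107 + 0.7895 × (13 − 107) = 32.787 → 33

(170, 120, 33)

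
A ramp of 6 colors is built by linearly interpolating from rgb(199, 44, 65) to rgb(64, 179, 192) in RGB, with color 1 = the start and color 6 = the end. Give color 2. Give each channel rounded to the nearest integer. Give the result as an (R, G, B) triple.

With 6 swatches and endpoints inclusive, swatch 2 sits at t = (2 − 1)/(6 − 1) = 1/5 ≈ 0.2.
R = 199 + 0.2 × (64 − 199) = 172 → 172
G = 44 + 0.2 × (179 − 44) = 71 → 71
B = 65 + 0.2 × (192 − 65) = 90.4 → 90

(172, 71, 90)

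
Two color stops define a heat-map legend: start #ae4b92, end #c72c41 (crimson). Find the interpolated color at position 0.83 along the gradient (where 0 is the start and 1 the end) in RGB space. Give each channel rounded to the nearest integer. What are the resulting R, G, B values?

(195, 49, 79)

#ae4b92 → (174, 75, 146); #c72c41 → (199, 44, 65).
R = 174 + 0.83 × (199 − 174) = 174 + 0.83 × 25 = 194.75 → 195
G = 75 + 0.83 × (44 − 75) = 75 + 0.83 × -31 = 49.27 → 49
B = 146 + 0.83 × (65 − 146) = 146 + 0.83 × -81 = 78.77 → 79
So the blended color is (195, 49, 79), about #c3314f.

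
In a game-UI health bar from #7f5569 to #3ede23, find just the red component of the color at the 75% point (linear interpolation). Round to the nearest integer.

78

R₁ = 127 (from #7f5569), R₂ = 62 (from #3ede23).
R = 127 + 0.75 × (62 − 127) = 78.25 → 78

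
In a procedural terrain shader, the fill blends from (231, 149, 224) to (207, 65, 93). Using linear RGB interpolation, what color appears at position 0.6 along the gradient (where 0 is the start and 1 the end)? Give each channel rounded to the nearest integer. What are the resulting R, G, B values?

(217, 99, 145)

R = 231 + 0.6 × (207 − 231) = 231 + 0.6 × -24 = 216.6 → 217
G = 149 + 0.6 × (65 − 149) = 149 + 0.6 × -84 = 98.6 → 99
B = 224 + 0.6 × (93 − 224) = 224 + 0.6 × -131 = 145.4 → 145
So the blended color is (217, 99, 145), about #d96391.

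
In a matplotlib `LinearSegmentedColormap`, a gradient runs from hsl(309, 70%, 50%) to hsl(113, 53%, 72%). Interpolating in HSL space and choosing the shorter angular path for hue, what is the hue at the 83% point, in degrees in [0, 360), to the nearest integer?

Hue: 113 − 309 = -196°, but |-196| > 180 so the shorter arc goes the other way: Δh = -196 + 360 = 164°.
H = 309 + 0.83 × (164) = 445.12 → 445 → 445 mod 360 = 85°

85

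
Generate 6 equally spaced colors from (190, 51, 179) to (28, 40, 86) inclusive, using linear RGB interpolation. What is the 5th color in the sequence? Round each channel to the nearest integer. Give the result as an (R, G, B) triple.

With 6 swatches and endpoints inclusive, swatch 5 sits at t = (5 − 1)/(6 − 1) = 4/5 ≈ 0.8.
R = 190 + 0.8 × (28 − 190) = 60.4 → 60
G = 51 + 0.8 × (40 − 51) = 42.2 → 42
B = 179 + 0.8 × (86 − 179) = 104.6 → 105

(60, 42, 105)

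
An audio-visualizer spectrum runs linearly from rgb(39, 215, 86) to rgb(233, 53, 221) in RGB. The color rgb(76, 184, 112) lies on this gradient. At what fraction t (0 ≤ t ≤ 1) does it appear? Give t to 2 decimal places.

Invert the lerp on the R channel (largest span, 194): t = (76 − 39) / (233 − 39) = 37/194 = 0.19072.
Check on G: (184 − 215)/(53 − 215) = 0.1914 ✓

0.19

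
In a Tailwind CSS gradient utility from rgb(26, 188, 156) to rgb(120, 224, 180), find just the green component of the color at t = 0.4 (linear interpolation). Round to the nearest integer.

G = 188 + 0.4 × (224 − 188) = 202.4 → 202

202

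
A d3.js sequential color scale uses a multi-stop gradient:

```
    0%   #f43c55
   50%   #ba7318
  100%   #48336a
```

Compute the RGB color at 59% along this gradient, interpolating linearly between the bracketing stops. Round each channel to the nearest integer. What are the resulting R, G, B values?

59% lies between the 50% and 100% stops, so the local fraction is t = (59 − 50)/(100 − 50) = 9/50 ≈ 0.18.
#ba7318 → (186, 115, 24); #48336a → (72, 51, 106).
R = 186 + 0.18 × (72 − 186) = 165.48 → 165
G = 115 + 0.18 × (51 − 115) = 103.48 → 103
B = 24 + 0.18 × (106 − 24) = 38.76 → 39

(165, 103, 39)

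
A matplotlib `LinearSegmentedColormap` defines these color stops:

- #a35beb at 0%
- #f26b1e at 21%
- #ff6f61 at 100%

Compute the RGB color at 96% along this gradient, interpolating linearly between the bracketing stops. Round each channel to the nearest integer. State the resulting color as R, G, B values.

96% lies between the 21% and 100% stops, so the local fraction is t = (96 − 21)/(100 − 21) = 75/79 ≈ 0.9494.
#f26b1e → (242, 107, 30); #ff6f61 → (255, 111, 97).
R = 242 + 0.9494 × (255 − 242) = 254.342 → 254
G = 107 + 0.9494 × (111 − 107) = 110.798 → 111
B = 30 + 0.9494 × (97 − 30) = 93.61 → 94

(254, 111, 94)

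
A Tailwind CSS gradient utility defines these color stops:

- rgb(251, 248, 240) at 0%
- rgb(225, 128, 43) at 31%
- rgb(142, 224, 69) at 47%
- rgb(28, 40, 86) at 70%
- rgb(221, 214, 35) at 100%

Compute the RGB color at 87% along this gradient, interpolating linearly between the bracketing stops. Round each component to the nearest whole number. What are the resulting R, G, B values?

87% lies between the 70% and 100% stops, so the local fraction is t = (87 − 70)/(100 − 70) = 17/30 ≈ 0.5667.
R = 28 + 0.5667 × (221 − 28) = 137.373 → 137
G = 40 + 0.5667 × (214 − 40) = 138.606 → 139
B = 86 + 0.5667 × (35 − 86) = 57.098 → 57

(137, 139, 57)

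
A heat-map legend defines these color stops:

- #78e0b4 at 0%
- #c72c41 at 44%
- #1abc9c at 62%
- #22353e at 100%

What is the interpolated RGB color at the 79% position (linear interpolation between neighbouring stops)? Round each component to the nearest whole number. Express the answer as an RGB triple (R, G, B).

79% lies between the 62% and 100% stops, so the local fraction is t = (79 − 62)/(100 − 62) = 17/38 ≈ 0.4474.
#1abc9c → (26, 188, 156); #22353e → (34, 53, 62).
R = 26 + 0.4474 × (34 − 26) = 29.579 → 30
G = 188 + 0.4474 × (53 − 188) = 127.601 → 128
B = 156 + 0.4474 × (62 − 156) = 113.944 → 114

(30, 128, 114)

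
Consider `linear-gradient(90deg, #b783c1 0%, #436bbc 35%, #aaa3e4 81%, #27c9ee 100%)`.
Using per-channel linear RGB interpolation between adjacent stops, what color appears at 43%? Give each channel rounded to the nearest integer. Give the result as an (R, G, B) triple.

43% lies between the 35% and 81% stops, so the local fraction is t = (43 − 35)/(81 − 35) = 8/46 ≈ 0.1739.
#436bbc → (67, 107, 188); #aaa3e4 → (170, 163, 228).
R = 67 + 0.1739 × (170 − 67) = 84.912 → 85
G = 107 + 0.1739 × (163 − 107) = 116.738 → 117
B = 188 + 0.1739 × (228 − 188) = 194.956 → 195

(85, 117, 195)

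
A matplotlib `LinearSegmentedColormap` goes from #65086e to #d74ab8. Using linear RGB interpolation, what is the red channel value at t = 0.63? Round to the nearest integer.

R₁ = 101 (from #65086e), R₂ = 215 (from #d74ab8).
R = 101 + 0.63 × (215 − 101) = 172.82 → 173

173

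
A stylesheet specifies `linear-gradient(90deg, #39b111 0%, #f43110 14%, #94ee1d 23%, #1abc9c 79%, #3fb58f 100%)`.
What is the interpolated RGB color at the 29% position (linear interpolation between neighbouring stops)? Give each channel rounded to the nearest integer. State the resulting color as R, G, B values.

(135, 233, 43)

29% lies between the 23% and 79% stops, so the local fraction is t = (29 − 23)/(79 − 23) = 6/56 ≈ 0.1071.
#94ee1d → (148, 238, 29); #1abc9c → (26, 188, 156).
R = 148 + 0.1071 × (26 − 148) = 134.934 → 135
G = 238 + 0.1071 × (188 − 238) = 232.645 → 233
B = 29 + 0.1071 × (156 − 29) = 42.602 → 43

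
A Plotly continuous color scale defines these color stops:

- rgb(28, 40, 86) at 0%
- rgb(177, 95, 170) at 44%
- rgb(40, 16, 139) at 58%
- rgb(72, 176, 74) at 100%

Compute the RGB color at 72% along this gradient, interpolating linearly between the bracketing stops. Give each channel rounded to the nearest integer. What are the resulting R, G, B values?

(51, 69, 117)

72% lies between the 58% and 100% stops, so the local fraction is t = (72 − 58)/(100 − 58) = 14/42 ≈ 0.3333.
R = 40 + 0.3333 × (72 − 40) = 50.666 → 51
G = 16 + 0.3333 × (176 − 16) = 69.328 → 69
B = 139 + 0.3333 × (74 − 139) = 117.335 → 117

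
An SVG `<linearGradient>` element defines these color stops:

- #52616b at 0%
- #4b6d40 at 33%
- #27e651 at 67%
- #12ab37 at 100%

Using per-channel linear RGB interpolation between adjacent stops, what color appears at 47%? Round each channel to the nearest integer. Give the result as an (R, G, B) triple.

47% lies between the 33% and 67% stops, so the local fraction is t = (47 − 33)/(67 − 33) = 14/34 ≈ 0.4118.
#4b6d40 → (75, 109, 64); #27e651 → (39, 230, 81).
R = 75 + 0.4118 × (39 − 75) = 60.175 → 60
G = 109 + 0.4118 × (230 − 109) = 158.828 → 159
B = 64 + 0.4118 × (81 − 64) = 71.001 → 71

(60, 159, 71)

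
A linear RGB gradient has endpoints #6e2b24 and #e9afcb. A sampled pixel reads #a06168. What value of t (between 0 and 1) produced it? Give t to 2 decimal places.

Invert the lerp on the B channel (largest span, 167): t = (104 − 36) / (203 − 36) = 68/167 = 0.40719.
Check on R: (160 − 110)/(233 − 110) = 0.4065 ✓

0.41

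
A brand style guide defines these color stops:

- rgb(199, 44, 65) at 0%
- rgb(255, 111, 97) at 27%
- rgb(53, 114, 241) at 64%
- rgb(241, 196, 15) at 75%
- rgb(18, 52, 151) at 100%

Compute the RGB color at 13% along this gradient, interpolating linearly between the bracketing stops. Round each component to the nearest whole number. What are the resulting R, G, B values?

(226, 76, 80)

13% lies between the 0% and 27% stops, so the local fraction is t = (13 − 0)/(27 − 0) = 13/27 ≈ 0.4815.
R = 199 + 0.4815 × (255 − 199) = 225.964 → 226
G = 44 + 0.4815 × (111 − 44) = 76.261 → 76
B = 65 + 0.4815 × (97 − 65) = 80.408 → 80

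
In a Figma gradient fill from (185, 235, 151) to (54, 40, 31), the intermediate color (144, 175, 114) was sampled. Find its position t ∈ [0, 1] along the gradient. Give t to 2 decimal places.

0.31

Invert the lerp on the G channel (largest span, 195): t = (175 − 235) / (40 − 235) = -60/-195 = 0.30769.
Check on R: (144 − 185)/(54 − 185) = 0.313 ✓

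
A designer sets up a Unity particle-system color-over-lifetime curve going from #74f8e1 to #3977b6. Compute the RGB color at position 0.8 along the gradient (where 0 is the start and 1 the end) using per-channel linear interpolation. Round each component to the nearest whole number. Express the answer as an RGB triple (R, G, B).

(69, 145, 191)

#74f8e1 → (116, 248, 225); #3977b6 → (57, 119, 182).
R = 116 + 0.8 × (57 − 116) = 116 + 0.8 × -59 = 68.8 → 69
G = 248 + 0.8 × (119 − 248) = 248 + 0.8 × -129 = 144.8 → 145
B = 225 + 0.8 × (182 − 225) = 225 + 0.8 × -43 = 190.6 → 191
So the blended color is (69, 145, 191), about #4591bf.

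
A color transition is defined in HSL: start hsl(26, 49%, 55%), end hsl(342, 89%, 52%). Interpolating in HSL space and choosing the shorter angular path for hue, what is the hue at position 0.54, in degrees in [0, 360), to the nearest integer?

2

Hue: 342 − 26 = 316°, but |316| > 180 so the shorter arc goes the other way: Δh = 316 − 360 = -44°.
H = 26 + 0.54 × (-44) = 2.24 → 2°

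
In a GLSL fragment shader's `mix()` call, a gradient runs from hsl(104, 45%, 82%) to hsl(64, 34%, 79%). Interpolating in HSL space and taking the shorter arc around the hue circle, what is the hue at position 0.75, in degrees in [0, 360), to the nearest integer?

74

Hue arc: Δh = 64 − 104 = -40° (|Δh| ≤ 180, already the shorter path).
H = 104 + 0.75 × (-40) = 74 → 74°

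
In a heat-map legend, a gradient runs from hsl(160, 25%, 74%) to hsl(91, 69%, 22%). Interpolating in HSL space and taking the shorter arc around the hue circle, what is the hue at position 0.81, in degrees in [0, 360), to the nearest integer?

Hue arc: Δh = 91 − 160 = -69° (|Δh| ≤ 180, already the shorter path).
H = 160 + 0.81 × (-69) = 104.11 → 104°

104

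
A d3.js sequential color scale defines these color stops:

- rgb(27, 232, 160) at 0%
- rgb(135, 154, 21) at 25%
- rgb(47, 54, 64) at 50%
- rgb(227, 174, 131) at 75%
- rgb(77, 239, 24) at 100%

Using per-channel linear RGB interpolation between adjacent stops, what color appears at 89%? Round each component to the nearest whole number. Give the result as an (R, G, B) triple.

89% lies between the 75% and 100% stops, so the local fraction is t = (89 − 75)/(100 − 75) = 14/25 ≈ 0.56.
R = 227 + 0.56 × (77 − 227) = 143 → 143
G = 174 + 0.56 × (239 − 174) = 210.4 → 210
B = 131 + 0.56 × (24 − 131) = 71.08 → 71

(143, 210, 71)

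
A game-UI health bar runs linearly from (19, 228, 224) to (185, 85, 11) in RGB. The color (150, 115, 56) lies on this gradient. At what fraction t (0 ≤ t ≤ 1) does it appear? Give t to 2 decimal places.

Invert the lerp on the B channel (largest span, 213): t = (56 − 224) / (11 − 224) = -168/-213 = 0.78873.
Check on R: (150 − 19)/(185 − 19) = 0.7892 ✓

0.79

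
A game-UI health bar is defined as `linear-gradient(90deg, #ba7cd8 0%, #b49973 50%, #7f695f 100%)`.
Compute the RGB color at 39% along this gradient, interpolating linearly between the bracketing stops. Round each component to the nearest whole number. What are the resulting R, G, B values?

(181, 147, 137)

39% lies between the 0% and 50% stops, so the local fraction is t = (39 − 0)/(50 − 0) = 39/50 ≈ 0.78.
#ba7cd8 → (186, 124, 216); #b49973 → (180, 153, 115).
R = 186 + 0.78 × (180 − 186) = 181.32 → 181
G = 124 + 0.78 × (153 − 124) = 146.62 → 147
B = 216 + 0.78 × (115 − 216) = 137.22 → 137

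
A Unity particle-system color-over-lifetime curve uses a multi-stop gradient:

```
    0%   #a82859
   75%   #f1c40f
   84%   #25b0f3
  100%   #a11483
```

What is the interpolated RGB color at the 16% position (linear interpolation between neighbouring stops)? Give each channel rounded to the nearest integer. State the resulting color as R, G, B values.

(184, 73, 73)

16% lies between the 0% and 75% stops, so the local fraction is t = (16 − 0)/(75 − 0) = 16/75 ≈ 0.2133.
#a82859 → (168, 40, 89); #f1c40f → (241, 196, 15).
R = 168 + 0.2133 × (241 − 168) = 183.571 → 184
G = 40 + 0.2133 × (196 − 40) = 73.275 → 73
B = 89 + 0.2133 × (15 − 89) = 73.216 → 73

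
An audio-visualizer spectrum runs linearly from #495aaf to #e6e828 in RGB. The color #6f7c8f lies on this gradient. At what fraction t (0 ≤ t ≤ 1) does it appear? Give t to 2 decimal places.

0.24

Invert the lerp on the R channel (largest span, 157): t = (111 − 73) / (230 − 73) = 38/157 = 0.24204.
Check on G: (124 − 90)/(232 − 90) = 0.2394 ✓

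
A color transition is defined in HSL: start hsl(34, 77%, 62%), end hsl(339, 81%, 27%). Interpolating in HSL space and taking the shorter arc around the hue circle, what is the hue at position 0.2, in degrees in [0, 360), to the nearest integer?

Hue: 339 − 34 = 305°, but |305| > 180 so the shorter arc goes the other way: Δh = 305 − 360 = -55°.
H = 34 + 0.2 × (-55) = 23 → 23°

23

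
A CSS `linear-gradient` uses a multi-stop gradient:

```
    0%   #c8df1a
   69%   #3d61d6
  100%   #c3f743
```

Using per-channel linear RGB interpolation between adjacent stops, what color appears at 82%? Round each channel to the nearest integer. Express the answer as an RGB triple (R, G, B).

(117, 160, 152)

82% lies between the 69% and 100% stops, so the local fraction is t = (82 − 69)/(100 − 69) = 13/31 ≈ 0.4194.
#3d61d6 → (61, 97, 214); #c3f743 → (195, 247, 67).
R = 61 + 0.4194 × (195 − 61) = 117.2 → 117
G = 97 + 0.4194 × (247 − 97) = 159.91 → 160
B = 214 + 0.4194 × (67 − 214) = 152.348 → 152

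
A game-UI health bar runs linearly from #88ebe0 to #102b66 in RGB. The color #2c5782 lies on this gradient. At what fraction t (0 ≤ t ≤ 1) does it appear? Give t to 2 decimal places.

0.77

Invert the lerp on the G channel (largest span, 192): t = (87 − 235) / (43 − 235) = -148/-192 = 0.77083.
Check on R: (44 − 136)/(16 − 136) = 0.7667 ✓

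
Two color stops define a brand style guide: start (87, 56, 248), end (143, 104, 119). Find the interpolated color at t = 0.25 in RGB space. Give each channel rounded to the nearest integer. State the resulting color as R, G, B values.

R = 87 + 0.25 × (143 − 87) = 87 + 0.25 × 56 = 101 → 101
G = 56 + 0.25 × (104 − 56) = 56 + 0.25 × 48 = 68 → 68
B = 248 + 0.25 × (119 − 248) = 248 + 0.25 × -129 = 215.75 → 216
So the blended color is (101, 68, 216), about #6544d8.

(101, 68, 216)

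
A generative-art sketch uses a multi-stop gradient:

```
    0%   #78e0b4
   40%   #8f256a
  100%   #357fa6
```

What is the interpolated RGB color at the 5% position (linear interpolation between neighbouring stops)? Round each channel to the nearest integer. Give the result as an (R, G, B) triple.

5% lies between the 0% and 40% stops, so the local fraction is t = (5 − 0)/(40 − 0) = 5/40 ≈ 0.125.
#78e0b4 → (120, 224, 180); #8f256a → (143, 37, 106).
R = 120 + 0.125 × (143 − 120) = 122.875 → 123
G = 224 + 0.125 × (37 − 224) = 200.625 → 201
B = 180 + 0.125 × (106 − 180) = 170.75 → 171

(123, 201, 171)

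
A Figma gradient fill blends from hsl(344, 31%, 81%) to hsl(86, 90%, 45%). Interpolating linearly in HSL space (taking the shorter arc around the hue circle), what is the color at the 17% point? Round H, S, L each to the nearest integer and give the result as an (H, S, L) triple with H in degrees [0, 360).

(1, 41, 75)

Hue: 86 − 344 = -258°, but |-258| > 180 so the shorter arc goes the other way: Δh = -258 + 360 = 102°.
H = 344 + 0.17 × (102) = 361.34 → 361 → 361 mod 360 = 1°
S = 31 + 0.17 × (90 − 31) = 41.03 → 41%
L = 81 + 0.17 × (45 − 81) = 74.88 → 75%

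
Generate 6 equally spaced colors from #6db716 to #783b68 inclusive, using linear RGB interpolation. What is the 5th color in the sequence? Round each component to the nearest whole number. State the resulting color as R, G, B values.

(118, 84, 88)

With 6 swatches and endpoints inclusive, swatch 5 sits at t = (5 − 1)/(6 − 1) = 4/5 ≈ 0.8.
#6db716 → (109, 183, 22); #783b68 → (120, 59, 104).
R = 109 + 0.8 × (120 − 109) = 117.8 → 118
G = 183 + 0.8 × (59 − 183) = 83.8 → 84
B = 22 + 0.8 × (104 − 22) = 87.6 → 88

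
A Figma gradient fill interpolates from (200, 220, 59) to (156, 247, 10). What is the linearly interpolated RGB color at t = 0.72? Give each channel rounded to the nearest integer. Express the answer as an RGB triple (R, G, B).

R = 200 + 0.72 × (156 − 200) = 200 + 0.72 × -44 = 168.32 → 168
G = 220 + 0.72 × (247 − 220) = 220 + 0.72 × 27 = 239.44 → 239
B = 59 + 0.72 × (10 − 59) = 59 + 0.72 × -49 = 23.72 → 24

(168, 239, 24)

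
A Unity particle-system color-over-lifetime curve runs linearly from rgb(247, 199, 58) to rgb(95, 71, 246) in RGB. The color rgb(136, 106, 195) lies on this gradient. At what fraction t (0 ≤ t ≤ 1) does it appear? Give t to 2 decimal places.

0.73

Invert the lerp on the B channel (largest span, 188): t = (195 − 58) / (246 − 58) = 137/188 = 0.72872.
Check on R: (136 − 247)/(95 − 247) = 0.7303 ✓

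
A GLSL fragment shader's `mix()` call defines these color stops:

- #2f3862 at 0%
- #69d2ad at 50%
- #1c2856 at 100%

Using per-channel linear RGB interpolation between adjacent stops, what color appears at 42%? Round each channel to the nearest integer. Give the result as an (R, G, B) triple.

42% lies between the 0% and 50% stops, so the local fraction is t = (42 − 0)/(50 − 0) = 42/50 ≈ 0.84.
#2f3862 → (47, 56, 98); #69d2ad → (105, 210, 173).
R = 47 + 0.84 × (105 − 47) = 95.72 → 96
G = 56 + 0.84 × (210 − 56) = 185.36 → 185
B = 98 + 0.84 × (173 − 98) = 161 → 161

(96, 185, 161)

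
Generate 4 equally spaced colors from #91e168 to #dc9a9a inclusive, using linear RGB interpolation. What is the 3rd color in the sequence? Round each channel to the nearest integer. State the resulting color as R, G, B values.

With 4 swatches and endpoints inclusive, swatch 3 sits at t = (3 − 1)/(4 − 1) = 2/3 ≈ 0.6667.
#91e168 → (145, 225, 104); #dc9a9a → (220, 154, 154).
R = 145 + 0.6667 × (220 − 145) = 195.002 → 195
G = 225 + 0.6667 × (154 − 225) = 177.664 → 178
B = 104 + 0.6667 × (154 − 104) = 137.335 → 137

(195, 178, 137)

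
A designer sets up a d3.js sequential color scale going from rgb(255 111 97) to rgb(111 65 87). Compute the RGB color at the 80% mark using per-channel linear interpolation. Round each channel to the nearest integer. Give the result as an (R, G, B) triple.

(140, 74, 89)

80% corresponds to t = 0.8.
R = 255 + 0.8 × (111 − 255) = 255 + 0.8 × -144 = 139.8 → 140
G = 111 + 0.8 × (65 − 111) = 111 + 0.8 × -46 = 74.2 → 74
B = 97 + 0.8 × (87 − 97) = 97 + 0.8 × -10 = 89 → 89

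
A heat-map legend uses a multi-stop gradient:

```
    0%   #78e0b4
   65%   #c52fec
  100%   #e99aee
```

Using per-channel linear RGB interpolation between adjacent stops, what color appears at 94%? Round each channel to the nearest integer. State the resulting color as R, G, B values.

(227, 136, 238)

94% lies between the 65% and 100% stops, so the local fraction is t = (94 − 65)/(100 − 65) = 29/35 ≈ 0.8286.
#c52fec → (197, 47, 236); #e99aee → (233, 154, 238).
R = 197 + 0.8286 × (233 − 197) = 226.83 → 227
G = 47 + 0.8286 × (154 − 47) = 135.66 → 136
B = 236 + 0.8286 × (238 − 236) = 237.657 → 238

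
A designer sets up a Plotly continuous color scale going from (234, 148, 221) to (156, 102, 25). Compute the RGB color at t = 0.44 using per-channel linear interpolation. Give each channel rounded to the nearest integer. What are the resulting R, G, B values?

R = 234 + 0.44 × (156 − 234) = 234 + 0.44 × -78 = 199.68 → 200
G = 148 + 0.44 × (102 − 148) = 148 + 0.44 × -46 = 127.76 → 128
B = 221 + 0.44 × (25 − 221) = 221 + 0.44 × -196 = 134.76 → 135

(200, 128, 135)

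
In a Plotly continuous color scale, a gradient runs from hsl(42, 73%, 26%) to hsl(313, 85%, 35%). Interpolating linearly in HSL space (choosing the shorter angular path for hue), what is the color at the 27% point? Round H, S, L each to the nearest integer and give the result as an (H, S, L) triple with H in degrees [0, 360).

(18, 76, 28)

Hue: 313 − 42 = 271°, but |271| > 180 so the shorter arc goes the other way: Δh = 271 − 360 = -89°.
H = 42 + 0.27 × (-89) = 17.97 → 18°
S = 73 + 0.27 × (85 − 73) = 76.24 → 76%
L = 26 + 0.27 × (35 − 26) = 28.43 → 28%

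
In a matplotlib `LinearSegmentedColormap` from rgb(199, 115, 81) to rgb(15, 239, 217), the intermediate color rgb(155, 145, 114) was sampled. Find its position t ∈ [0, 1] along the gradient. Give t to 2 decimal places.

Invert the lerp on the R channel (largest span, 184): t = (155 − 199) / (15 − 199) = -44/-184 = 0.23913.
Check on G: (145 − 115)/(239 − 115) = 0.2419 ✓

0.24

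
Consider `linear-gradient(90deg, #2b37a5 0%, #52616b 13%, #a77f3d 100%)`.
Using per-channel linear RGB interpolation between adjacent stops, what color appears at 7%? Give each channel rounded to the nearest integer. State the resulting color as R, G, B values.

7% lies between the 0% and 13% stops, so the local fraction is t = (7 − 0)/(13 − 0) = 7/13 ≈ 0.5385.
#2b37a5 → (43, 55, 165); #52616b → (82, 97, 107).
R = 43 + 0.5385 × (82 − 43) = 64.001 → 64
G = 55 + 0.5385 × (97 − 55) = 77.617 → 78
B = 165 + 0.5385 × (107 − 165) = 133.767 → 134

(64, 78, 134)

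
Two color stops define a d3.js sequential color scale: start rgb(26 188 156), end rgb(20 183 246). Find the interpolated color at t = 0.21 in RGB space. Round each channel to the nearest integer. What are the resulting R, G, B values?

(25, 187, 175)

R = 26 + 0.21 × (20 − 26) = 26 + 0.21 × -6 = 24.74 → 25
G = 188 + 0.21 × (183 − 188) = 188 + 0.21 × -5 = 186.95 → 187
B = 156 + 0.21 × (246 − 156) = 156 + 0.21 × 90 = 174.9 → 175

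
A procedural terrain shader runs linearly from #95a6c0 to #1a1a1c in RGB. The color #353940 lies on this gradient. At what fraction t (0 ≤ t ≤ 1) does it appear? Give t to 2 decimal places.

Invert the lerp on the B channel (largest span, 164): t = (64 − 192) / (28 − 192) = -128/-164 = 0.78049.
Check on R: (53 − 149)/(26 − 149) = 0.7805 ✓

0.78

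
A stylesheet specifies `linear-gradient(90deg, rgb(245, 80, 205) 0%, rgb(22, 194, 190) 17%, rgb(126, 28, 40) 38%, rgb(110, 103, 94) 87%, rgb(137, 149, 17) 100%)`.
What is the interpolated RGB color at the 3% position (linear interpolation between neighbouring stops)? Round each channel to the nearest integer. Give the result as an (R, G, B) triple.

(206, 100, 202)

3% lies between the 0% and 17% stops, so the local fraction is t = (3 − 0)/(17 − 0) = 3/17 ≈ 0.1765.
R = 245 + 0.1765 × (22 − 245) = 205.641 → 206
G = 80 + 0.1765 × (194 − 80) = 100.121 → 100
B = 205 + 0.1765 × (190 − 205) = 202.352 → 202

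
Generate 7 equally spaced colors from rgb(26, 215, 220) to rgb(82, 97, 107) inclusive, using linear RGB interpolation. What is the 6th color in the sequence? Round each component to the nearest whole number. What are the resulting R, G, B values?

(73, 117, 126)

With 7 swatches and endpoints inclusive, swatch 6 sits at t = (6 − 1)/(7 − 1) = 5/6 ≈ 0.8333.
R = 26 + 0.8333 × (82 − 26) = 72.665 → 73
G = 215 + 0.8333 × (97 − 215) = 116.671 → 117
B = 220 + 0.8333 × (107 − 220) = 125.837 → 126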